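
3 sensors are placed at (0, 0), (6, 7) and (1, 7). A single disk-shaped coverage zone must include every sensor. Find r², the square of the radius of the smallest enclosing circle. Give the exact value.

Call the three points A, B, C in the order given.
Side lengths²: AB² = 85, AC² = 50, BC² = 25.
Since AB² = 85 ≥ 50 + 25 = 75, the angle opposite AB is not acute, so the smallest enclosing circle has AB as diameter.
Centre = midpoint of AB = (3, 3.5), r² = 85/4 = 21.25.

21.25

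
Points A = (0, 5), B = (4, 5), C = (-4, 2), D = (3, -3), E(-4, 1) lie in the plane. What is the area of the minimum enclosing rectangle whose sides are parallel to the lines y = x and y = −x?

In coordinates u = x + y, v = x − y the rectangle is axis-aligned; the map (x,y)→(u,v) scales areas by 2.
u-values: 5, 9, -2, 0, -3; range = 9 − (-3) = 12.
v-values: -5, -1, -6, 6, -5; range = 6 − (-6) = 12.
Area = (12 × 12) / 2 = 72.

72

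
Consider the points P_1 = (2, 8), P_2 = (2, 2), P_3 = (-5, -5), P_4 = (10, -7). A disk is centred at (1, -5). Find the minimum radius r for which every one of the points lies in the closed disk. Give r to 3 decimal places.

The required radius is the distance from (1, -5) to the farthest point.
Squared distances: 170, 50, 36, 85.
Maximum is 170, attained at P_1.
r = √170 ≈ 13.038.

13.038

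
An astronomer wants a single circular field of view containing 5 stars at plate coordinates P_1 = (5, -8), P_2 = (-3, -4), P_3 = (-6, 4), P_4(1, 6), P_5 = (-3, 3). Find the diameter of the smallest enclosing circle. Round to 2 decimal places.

A smallest enclosing disk is always determined by at most three of the input points on its boundary.
The farthest pair is P_1–P_3 with squared distance 265. The circle on this segment as diameter has centre (-0.5, -2) and r² = 265/4 = 66.25.
Check P_2: distance² to centre = 10.25 ≤ 66.25, so it lies inside.
All remaining points lie in this disk, and no smaller disk contains both endpoints, so this is the minimum enclosing circle.
Diameter = 2r = 2√(66.25) ≈ 16.28.

16.28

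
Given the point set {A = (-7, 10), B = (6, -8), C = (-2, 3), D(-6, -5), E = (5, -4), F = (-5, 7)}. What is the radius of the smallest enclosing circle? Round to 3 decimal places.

11.102

By Welzl's lemma the MEC is supported by two points (diametrically opposite) or three points (on a circumcircle).
The farthest pair is A–B with squared distance 493. The circle on this segment as diameter has centre (-0.5, 1) and r² = 493/4 = 123.25.
Check C: distance² to centre = 6.25 ≤ 123.25, so it lies inside.
All remaining points lie in this disk, and no smaller disk contains both endpoints, so this is the minimum enclosing circle.
r = √(123.25) ≈ 11.102.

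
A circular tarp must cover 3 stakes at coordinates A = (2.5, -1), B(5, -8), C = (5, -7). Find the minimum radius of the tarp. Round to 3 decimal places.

Side lengths²: AB² = 55.25, AC² = 42.25, BC² = 1.
Since AB² = 55.25 ≥ 42.25 + 1 = 43.25, the angle opposite AB is not acute, so the smallest enclosing circle has AB as diameter.
Centre = midpoint of AB = (3.75, -4.5), r² = 55.25/4 = 13.8125.
r = √(13.8125) ≈ 3.717.

3.717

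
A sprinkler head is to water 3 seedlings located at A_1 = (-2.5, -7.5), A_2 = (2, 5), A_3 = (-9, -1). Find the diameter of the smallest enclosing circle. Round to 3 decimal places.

Side lengths²: A_1A_2² = 176.5, A_1A_3² = 84.5, A_2A_3² = 157.
Since A_1A_2² = 176.5 < 157 + 84.5 = 241.5, the triangle is acute, so the smallest enclosing circle is the circumcircle.
Circumcentre = (-71/34, -10/17), r² = 55421/1156.
Diameter = 2r = 2√(55421/1156) ≈ 13.848.

13.848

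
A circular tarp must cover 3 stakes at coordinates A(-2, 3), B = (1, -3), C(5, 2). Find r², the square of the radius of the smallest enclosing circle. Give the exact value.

Side lengths²: AB² = 45, AC² = 50, BC² = 41.
Since AC² = 50 < 45 + 41 = 86, the triangle is acute, so the smallest enclosing circle is the circumcircle.
Circumcentre = (33/26, 23/26), r² = 5125/338.

5125/338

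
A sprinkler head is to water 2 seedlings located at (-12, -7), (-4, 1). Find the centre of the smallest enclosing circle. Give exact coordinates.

(-8, -3)

The smallest circle enclosing two points has them as diameter endpoints.
Centre = midpoint = (-8, -3); r² = |(-12, -7)−(-4, 1)|²/4 = 128/4 = 32.
Centre = (-8, -3).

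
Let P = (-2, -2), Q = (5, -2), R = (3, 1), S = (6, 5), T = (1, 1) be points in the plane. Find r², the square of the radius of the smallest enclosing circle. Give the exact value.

A smallest enclosing disk is always determined by at most three of the input points on its boundary.
The farthest pair is P–S with squared distance 113. The circle on this segment as diameter has centre (2, 1.5) and r² = 113/4 = 28.25.
Check Q: distance² to centre = 21.25 ≤ 28.25, so it lies inside.
All remaining points lie in this disk, and no smaller disk contains both endpoints, so this is the minimum enclosing circle.

28.25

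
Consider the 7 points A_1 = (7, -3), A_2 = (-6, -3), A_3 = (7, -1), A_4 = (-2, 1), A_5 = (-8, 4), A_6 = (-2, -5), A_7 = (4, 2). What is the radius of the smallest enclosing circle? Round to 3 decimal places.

By Welzl's lemma the MEC is supported by two points (diametrically opposite) or three points (on a circumcircle).
The farthest pair is A_1–A_5 with squared distance 274. The circle on this segment as diameter has centre (-0.5, 0.5) and r² = 274/4 = 68.5.
Check A_2: distance² to centre = 42.5 ≤ 68.5, so it lies inside.
All remaining points lie in this disk, and no smaller disk contains both endpoints, so this is the minimum enclosing circle.
r = √(68.5) ≈ 8.276.

8.276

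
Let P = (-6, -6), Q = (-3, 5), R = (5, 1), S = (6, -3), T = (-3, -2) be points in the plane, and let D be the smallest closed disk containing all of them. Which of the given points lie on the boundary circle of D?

P, Q, S

By Welzl's lemma the MEC is supported by two points (diametrically opposite) or three points (on a circumcircle).
The minimum enclosing circle is determined by three boundary points: P, Q, S.
Their circumcentre is (-61/82, -125/82) with r² = 160225/3362.
The farthest remaining point R is at distance² 132345/3362 ≤ 160225/3362.
The points at distance exactly r from the centre are P, Q, S — 3 points.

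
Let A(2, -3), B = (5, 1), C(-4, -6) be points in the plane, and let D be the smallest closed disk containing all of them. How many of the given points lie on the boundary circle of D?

2

Side lengths²: AB² = 25, AC² = 45, BC² = 130.
Since BC² = 130 ≥ 45 + 25 = 70, the angle opposite BC is not acute, so the smallest enclosing circle has BC as diameter.
Centre = midpoint of BC = (0.5, -2.5), r² = 130/4 = 32.5.
The points at distance exactly r from the centre are B, C — 2 points.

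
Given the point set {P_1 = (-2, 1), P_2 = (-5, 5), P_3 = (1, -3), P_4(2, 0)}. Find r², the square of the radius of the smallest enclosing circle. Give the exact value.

By Welzl's lemma the MEC is supported by two points (diametrically opposite) or three points (on a circumcircle).
The farthest pair is P_2–P_3 with squared distance 100. The circle on this segment as diameter has centre (-2, 1) and r² = 100/4 = 25.
Check P_1: distance² to centre = 0 ≤ 25, so it lies inside.
All remaining points lie in this disk, and no smaller disk contains both endpoints, so this is the minimum enclosing circle.

25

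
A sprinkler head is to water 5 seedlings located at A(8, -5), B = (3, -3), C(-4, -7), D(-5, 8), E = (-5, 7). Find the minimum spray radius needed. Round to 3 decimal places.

9.237

The minimum enclosing circle is determined by three boundary points: A, C, D.
Their circumcentre is (6/7, 6/7) with r² = 4181/49.
The farthest remaining point E is at distance² 3530/49 ≤ 4181/49.
r = √(4181/49) ≈ 9.237.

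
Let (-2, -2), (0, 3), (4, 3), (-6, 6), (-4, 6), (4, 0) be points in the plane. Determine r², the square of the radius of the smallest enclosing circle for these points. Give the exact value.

A smallest enclosing disk is always determined by at most three of the input points on its boundary.
The farthest pair is (-6, 6)–(4, 0) with squared distance 136. The circle on this segment as diameter has centre (-1, 3) and r² = 136/4 = 34.
Check (-2, -2): distance² to centre = 26 ≤ 34, so it lies inside.
All remaining points lie in this disk, and no smaller disk contains both endpoints, so this is the minimum enclosing circle.

34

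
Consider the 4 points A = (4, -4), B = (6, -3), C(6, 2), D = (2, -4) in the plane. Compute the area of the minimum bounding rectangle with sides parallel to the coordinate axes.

24

x ranges over [2, 6], width 4.
y ranges over [-4, 2], height 6.
Area = 4 × 6 = 24.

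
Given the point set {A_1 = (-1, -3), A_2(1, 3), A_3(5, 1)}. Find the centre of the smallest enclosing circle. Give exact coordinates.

Side lengths²: A_1A_2² = 40, A_1A_3² = 52, A_2A_3² = 20.
Since A_1A_3² = 52 < 40 + 20 = 60, the triangle is acute, so the smallest enclosing circle is the circumcircle.
Circumcentre = (12/7, -4/7), r² = 650/49.
Centre = (12/7, -4/7).

(12/7, -4/7)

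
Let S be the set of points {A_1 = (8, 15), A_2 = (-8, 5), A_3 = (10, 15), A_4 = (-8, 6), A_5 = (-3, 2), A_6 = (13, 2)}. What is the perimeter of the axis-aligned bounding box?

Width = max x − min x = 13 − (-8) = 21.
Height = max y − min y = 15 − 2 = 13.
Perimeter = 2(21 + 13) = 68.

68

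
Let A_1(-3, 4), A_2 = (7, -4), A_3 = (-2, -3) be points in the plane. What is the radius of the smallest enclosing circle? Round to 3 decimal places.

6.403

Side lengths²: A_1A_2² = 164, A_1A_3² = 50, A_2A_3² = 82.
Since A_1A_2² = 164 ≥ 82 + 50 = 132, the angle opposite A_1A_2 is not acute, so the smallest enclosing circle has A_1A_2 as diameter.
Centre = midpoint of A_1A_2 = (2, 0), r² = 164/4 = 41.
r = √41 ≈ 6.403.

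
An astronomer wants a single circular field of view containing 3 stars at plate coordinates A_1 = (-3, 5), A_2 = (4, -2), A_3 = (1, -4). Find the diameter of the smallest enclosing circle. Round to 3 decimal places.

10.044

Side lengths²: A_1A_2² = 98, A_1A_3² = 97, A_2A_3² = 13.
Since A_1A_2² = 98 < 97 + 13 = 110, the triangle is acute, so the smallest enclosing circle is the circumcircle.
Circumcentre = (-0.1, 0.9), r² = 25.22.
Diameter = 2r = 2√(25.22) ≈ 10.044.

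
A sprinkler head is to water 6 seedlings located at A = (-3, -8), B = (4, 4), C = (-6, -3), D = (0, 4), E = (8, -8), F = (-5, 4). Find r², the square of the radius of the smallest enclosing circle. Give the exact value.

By Welzl's lemma the MEC is supported by two points (diametrically opposite) or three points (on a circumcircle).
The farthest pair is E–F with squared distance 313. The circle on this segment as diameter has centre (1.5, -2) and r² = 313/4 = 78.25.
Check A: distance² to centre = 56.25 ≤ 78.25, so it lies inside.
All remaining points lie in this disk, and no smaller disk contains both endpoints, so this is the minimum enclosing circle.

78.25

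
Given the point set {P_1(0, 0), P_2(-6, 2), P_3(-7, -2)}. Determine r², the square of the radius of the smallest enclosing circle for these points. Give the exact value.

Side lengths²: P_1P_2² = 40, P_1P_3² = 53, P_2P_3² = 17.
Since P_1P_3² = 53 < 40 + 17 = 57, the triangle is acute, so the smallest enclosing circle is the circumcircle.
Circumcentre = (-93/26, -19/26), r² = 4505/338.

4505/338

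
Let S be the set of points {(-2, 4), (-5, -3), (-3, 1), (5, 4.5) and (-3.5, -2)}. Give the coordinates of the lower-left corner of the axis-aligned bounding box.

x-range [-5, 5], y-range [-3, 4.5].
The lower-left corner is (-5, -3).

(-5, -3)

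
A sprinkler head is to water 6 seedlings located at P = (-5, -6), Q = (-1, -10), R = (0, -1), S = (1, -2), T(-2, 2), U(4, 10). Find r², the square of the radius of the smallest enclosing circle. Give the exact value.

106.25

A smallest enclosing disk is always determined by at most three of the input points on its boundary.
The farthest pair is Q–U with squared distance 425. The circle on this segment as diameter has centre (1.5, 0) and r² = 425/4 = 106.25.
Check P: distance² to centre = 78.25 ≤ 106.25, so it lies inside.
All remaining points lie in this disk, and no smaller disk contains both endpoints, so this is the minimum enclosing circle.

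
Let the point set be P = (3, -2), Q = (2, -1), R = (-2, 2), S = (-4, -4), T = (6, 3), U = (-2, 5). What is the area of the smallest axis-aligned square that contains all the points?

100

The bounding box has width 10 and height 9.
An axis-aligned square enclosing the set must have side ≥ max(width, height).
So the minimum side is max(10, 9) = 10.
Area = 10² = 100.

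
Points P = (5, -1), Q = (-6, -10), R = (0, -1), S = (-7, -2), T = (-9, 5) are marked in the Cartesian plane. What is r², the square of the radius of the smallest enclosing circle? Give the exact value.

74.369140625

The minimum enclosing circle is determined by three boundary points: P, Q, T.
Their circumcentre is (-3.59375, -1.71875) with r² = 74.369140625.
The farthest remaining point R is at distance² 13.431640625 ≤ 74.369140625.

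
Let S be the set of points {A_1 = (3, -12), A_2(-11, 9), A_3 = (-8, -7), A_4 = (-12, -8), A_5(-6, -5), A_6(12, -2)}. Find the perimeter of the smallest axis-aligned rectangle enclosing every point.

90

Width = max x − min x = 12 − (-12) = 24.
Height = max y − min y = 9 − (-12) = 21.
Perimeter = 2(24 + 21) = 90.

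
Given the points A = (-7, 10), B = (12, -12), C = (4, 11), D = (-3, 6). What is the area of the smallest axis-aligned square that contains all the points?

The bounding box has width 19 and height 23.
An axis-aligned square enclosing the set must have side ≥ max(width, height).
So the minimum side is max(19, 23) = 23.
Area = 23² = 529.

529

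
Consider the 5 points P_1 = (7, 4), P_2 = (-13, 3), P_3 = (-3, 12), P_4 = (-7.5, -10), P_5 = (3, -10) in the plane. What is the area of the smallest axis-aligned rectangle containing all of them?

440

x ranges over [-13, 7], width 20.
y ranges over [-10, 12], height 22.
Area = 20 × 22 = 440.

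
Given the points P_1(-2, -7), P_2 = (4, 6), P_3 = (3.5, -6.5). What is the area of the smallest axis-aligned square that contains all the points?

The bounding box has width 6 and height 13.
An axis-aligned square enclosing the set must have side ≥ max(width, height).
So the minimum side is max(6, 13) = 13.
Area = 13² = 169.

169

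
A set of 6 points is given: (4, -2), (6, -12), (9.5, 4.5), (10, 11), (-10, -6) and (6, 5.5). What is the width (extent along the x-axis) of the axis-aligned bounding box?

20

max x = 10, min x = -10, so width = 20.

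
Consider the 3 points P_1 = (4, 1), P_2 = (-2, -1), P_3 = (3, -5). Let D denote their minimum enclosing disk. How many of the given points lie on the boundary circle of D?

Side lengths²: P_1P_2² = 40, P_1P_3² = 37, P_2P_3² = 41.
Since P_2P_3² = 41 < 40 + 37 = 77, the triangle is acute, so the smallest enclosing circle is the circumcircle.
Circumcentre = (53/34, -57/34), r² = 7585/578.
The points at distance exactly r from the centre are P_1, P_2, P_3 — 3 points.

3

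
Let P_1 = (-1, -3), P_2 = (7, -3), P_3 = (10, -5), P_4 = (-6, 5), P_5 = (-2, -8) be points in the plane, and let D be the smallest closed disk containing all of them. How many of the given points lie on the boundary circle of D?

2

The minimum enclosing circle of a finite set is fixed by two of the points (as a diameter) or three (as a circumcircle).
The farthest pair is P_3–P_4 with squared distance 356. The circle on this segment as diameter has centre (2, 0) and r² = 356/4 = 89.
Check P_1: distance² to centre = 18 ≤ 89, so it lies inside.
All remaining points lie in this disk, and no smaller disk contains both endpoints, so this is the minimum enclosing circle.
The points at distance exactly r from the centre are P_3, P_4 — 2 points.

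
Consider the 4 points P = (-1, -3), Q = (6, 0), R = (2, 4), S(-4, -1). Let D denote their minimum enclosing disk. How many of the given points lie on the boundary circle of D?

The farthest pair is Q–S with squared distance 101. The circle on this segment as diameter has centre (1, -0.5) and r² = 101/4 = 25.25.
Check P: distance² to centre = 10.25 ≤ 25.25, so it lies inside.
All remaining points lie in this disk, and no smaller disk contains both endpoints, so this is the minimum enclosing circle.
The points at distance exactly r from the centre are Q, S — 2 points.

2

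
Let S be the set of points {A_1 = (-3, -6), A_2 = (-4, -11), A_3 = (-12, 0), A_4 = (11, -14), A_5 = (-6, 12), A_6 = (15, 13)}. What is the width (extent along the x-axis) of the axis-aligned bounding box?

27

max x = 15, min x = -12, so width = 27.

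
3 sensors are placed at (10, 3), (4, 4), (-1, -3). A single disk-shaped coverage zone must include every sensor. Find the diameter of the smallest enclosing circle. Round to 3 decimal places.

12.530

Call the three points A, B, C in the order given.
Side lengths²: AB² = 37, AC² = 157, BC² = 74.
Since AC² = 157 ≥ 74 + 37 = 111, the angle opposite AC is not acute, so the smallest enclosing circle has AC as diameter.
Centre = midpoint of AC = (4.5, 0), r² = 157/4 = 39.25.
Diameter = 2r = 2√(39.25) ≈ 12.530.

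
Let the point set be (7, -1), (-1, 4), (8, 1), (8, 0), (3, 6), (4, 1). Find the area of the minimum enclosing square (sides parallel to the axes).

81

The bounding box has width 9 and height 7.
An axis-aligned square enclosing the set must have side ≥ max(width, height).
So the minimum side is max(9, 7) = 9.
Area = 9² = 81.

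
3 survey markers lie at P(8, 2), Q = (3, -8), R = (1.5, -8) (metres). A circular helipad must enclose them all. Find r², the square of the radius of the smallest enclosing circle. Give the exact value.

Side lengths²: PQ² = 125, PR² = 142.25, QR² = 2.25.
Since PR² = 142.25 ≥ 125 + 2.25 = 127.25, the angle opposite PR is not acute, so the smallest enclosing circle has PR as diameter.
Centre = midpoint of PR = (4.75, -3), r² = 142.25/4 = 35.5625.

35.5625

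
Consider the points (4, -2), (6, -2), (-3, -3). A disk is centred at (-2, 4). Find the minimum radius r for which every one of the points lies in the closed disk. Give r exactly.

The required radius is the distance from (-2, 4) to the farthest point.
Squared distances: 72, 100, 50.
Maximum is 100, attained at (6, -2).
r = √100 = 10.

10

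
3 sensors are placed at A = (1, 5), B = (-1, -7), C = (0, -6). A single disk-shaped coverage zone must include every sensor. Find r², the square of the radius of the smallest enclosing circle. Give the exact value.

37

Side lengths²: AB² = 148, AC² = 122, BC² = 2.
Since AB² = 148 ≥ 122 + 2 = 124, the angle opposite AB is not acute, so the smallest enclosing circle has AB as diameter.
Centre = midpoint of AB = (0, -1), r² = 148/4 = 37.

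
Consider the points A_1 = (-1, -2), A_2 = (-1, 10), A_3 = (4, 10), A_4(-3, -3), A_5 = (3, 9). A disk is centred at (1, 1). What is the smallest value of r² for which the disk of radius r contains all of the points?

The required radius is the distance from (1, 1) to the farthest point.
Squared distances: 13, 85, 90, 32, 68.
Maximum is 90, attained at A_3.

90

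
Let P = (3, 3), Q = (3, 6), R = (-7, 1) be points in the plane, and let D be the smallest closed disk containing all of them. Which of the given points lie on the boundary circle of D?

Side lengths²: PQ² = 9, PR² = 104, QR² = 125.
Since QR² = 125 ≥ 104 + 9 = 113, the angle opposite QR is not acute, so the smallest enclosing circle has QR as diameter.
Centre = midpoint of QR = (-2, 3.5), r² = 125/4 = 31.25.
The points at distance exactly r from the centre are Q, R — 2 points.

Q, R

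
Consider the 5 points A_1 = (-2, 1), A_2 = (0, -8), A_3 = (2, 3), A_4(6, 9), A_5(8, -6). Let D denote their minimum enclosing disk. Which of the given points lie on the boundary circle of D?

A_2, A_4

The minimum enclosing circle of a finite set is fixed by two of the points (as a diameter) or three (as a circumcircle).
The farthest pair is A_2–A_4 with squared distance 325. The circle on this segment as diameter has centre (3, 0.5) and r² = 325/4 = 81.25.
Check A_1: distance² to centre = 25.25 ≤ 81.25, so it lies inside.
All remaining points lie in this disk, and no smaller disk contains both endpoints, so this is the minimum enclosing circle.
The points at distance exactly r from the centre are A_2, A_4 — 2 points.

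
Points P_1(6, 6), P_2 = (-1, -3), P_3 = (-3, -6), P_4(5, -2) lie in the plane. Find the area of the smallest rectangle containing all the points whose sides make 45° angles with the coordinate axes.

In coordinates u = x + y, v = x − y the rectangle is axis-aligned; the map (x,y)→(u,v) scales areas by 2.
u-values: 12, -4, -9, 3; range = 12 − (-9) = 21.
v-values: 0, 2, 3, 7; range = 7 − 0 = 7.
Area = (21 × 7) / 2 = 73.5.

73.5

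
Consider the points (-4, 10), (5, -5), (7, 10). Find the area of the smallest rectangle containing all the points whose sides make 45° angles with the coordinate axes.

In coordinates u = x + y, v = x − y the rectangle is axis-aligned; the map (x,y)→(u,v) scales areas by 2.
u-values: 6, 0, 17; range = 17 − 0 = 17.
v-values: -14, 10, -3; range = 10 − (-14) = 24.
Area = (17 × 24) / 2 = 204.

204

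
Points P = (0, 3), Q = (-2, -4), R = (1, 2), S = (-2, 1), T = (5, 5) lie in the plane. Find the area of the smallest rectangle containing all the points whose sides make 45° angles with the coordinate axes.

In coordinates u = x + y, v = x − y the rectangle is axis-aligned; the map (x,y)→(u,v) scales areas by 2.
u-values: 3, -6, 3, -1, 10; range = 10 − (-6) = 16.
v-values: -3, 2, -1, -3, 0; range = 2 − (-3) = 5.
Area = (16 × 5) / 2 = 40.

40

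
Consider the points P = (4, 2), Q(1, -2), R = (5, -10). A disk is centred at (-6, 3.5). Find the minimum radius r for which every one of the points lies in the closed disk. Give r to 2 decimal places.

17.41

The required radius is the distance from (-6, 3.5) to the farthest point.
Squared distances: 102.25, 79.25, 303.25.
Maximum is 303.25, attained at R.
r = √(303.25) ≈ 17.41.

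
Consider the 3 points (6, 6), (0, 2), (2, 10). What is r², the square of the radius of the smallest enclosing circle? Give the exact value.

Call the three points A, B, C in the order given.
Side lengths²: AB² = 52, AC² = 32, BC² = 68.
Since BC² = 68 < 52 + 32 = 84, the triangle is acute, so the smallest enclosing circle is the circumcircle.
Circumcentre = (1.8, 5.8), r² = 17.68.

17.68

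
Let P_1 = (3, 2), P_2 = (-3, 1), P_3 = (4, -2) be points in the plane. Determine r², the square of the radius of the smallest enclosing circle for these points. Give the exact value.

Side lengths²: P_1P_2² = 37, P_1P_3² = 17, P_2P_3² = 58.
Since P_2P_3² = 58 ≥ 37 + 17 = 54, the angle opposite P_2P_3 is not acute, so the smallest enclosing circle has P_2P_3 as diameter.
Centre = midpoint of P_2P_3 = (0.5, -0.5), r² = 58/4 = 14.5.

14.5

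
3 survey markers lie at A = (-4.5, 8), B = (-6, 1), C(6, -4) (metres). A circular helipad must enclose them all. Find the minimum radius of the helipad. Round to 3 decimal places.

7.973

Side lengths²: AB² = 51.25, AC² = 254.25, BC² = 169.
Since AC² = 254.25 ≥ 169 + 51.25 = 220.25, the angle opposite AC is not acute, so the smallest enclosing circle has AC as diameter.
Centre = midpoint of AC = (0.75, 2), r² = 254.25/4 = 63.5625.
r = √(63.5625) ≈ 7.973.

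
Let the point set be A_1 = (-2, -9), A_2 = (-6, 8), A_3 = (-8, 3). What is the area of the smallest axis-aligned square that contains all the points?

The bounding box has width 6 and height 17.
An axis-aligned square enclosing the set must have side ≥ max(width, height).
So the minimum side is max(6, 17) = 17.
Area = 17² = 289.

289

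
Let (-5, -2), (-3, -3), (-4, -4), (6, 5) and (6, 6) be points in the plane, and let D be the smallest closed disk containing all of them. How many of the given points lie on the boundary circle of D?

By Welzl's lemma the MEC is supported by two points (diametrically opposite) or three points (on a circumcircle).
The farthest pair is (-4, -4)–(6, 6) with squared distance 200. The circle on this segment as diameter has centre (1, 1) and r² = 200/4 = 50.
Check (-5, -2): distance² to centre = 45 ≤ 50, so it lies inside.
All remaining points lie in this disk, and no smaller disk contains both endpoints, so this is the minimum enclosing circle.
The points at distance exactly r from the centre are (-4, -4), (6, 6) — 2 points.

2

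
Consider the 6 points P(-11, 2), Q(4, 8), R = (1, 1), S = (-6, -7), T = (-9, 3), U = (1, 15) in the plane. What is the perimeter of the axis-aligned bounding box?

Width = max x − min x = 4 − (-11) = 15.
Height = max y − min y = 15 − (-7) = 22.
Perimeter = 2(15 + 22) = 74.

74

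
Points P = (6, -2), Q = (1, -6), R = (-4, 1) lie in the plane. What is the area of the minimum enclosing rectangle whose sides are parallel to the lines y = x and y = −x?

In coordinates u = x + y, v = x − y the rectangle is axis-aligned; the map (x,y)→(u,v) scales areas by 2.
u-values: 4, -5, -3; range = 4 − (-5) = 9.
v-values: 8, 7, -5; range = 8 − (-5) = 13.
Area = (9 × 13) / 2 = 58.5.

58.5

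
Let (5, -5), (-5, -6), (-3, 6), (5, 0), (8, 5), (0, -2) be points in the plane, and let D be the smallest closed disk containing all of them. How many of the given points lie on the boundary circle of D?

2

A smallest enclosing disk is always determined by at most three of the input points on its boundary.
The farthest pair is (-5, -6)–(8, 5) with squared distance 290. The circle on this segment as diameter has centre (1.5, -0.5) and r² = 290/4 = 72.5.
Check (5, -5): distance² to centre = 32.5 ≤ 72.5, so it lies inside.
All remaining points lie in this disk, and no smaller disk contains both endpoints, so this is the minimum enclosing circle.
The points at distance exactly r from the centre are (-5, -6), (8, 5) — 2 points.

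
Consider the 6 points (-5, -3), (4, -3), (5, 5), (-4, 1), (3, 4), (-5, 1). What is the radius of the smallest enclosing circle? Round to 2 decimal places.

6.40

By Welzl's lemma the MEC is supported by two points (diametrically opposite) or three points (on a circumcircle).
The farthest pair is (-5, -3)–(5, 5) with squared distance 164. The circle on this segment as diameter has centre (0, 1) and r² = 164/4 = 41.
Check (4, -3): distance² to centre = 32 ≤ 41, so it lies inside.
All remaining points lie in this disk, and no smaller disk contains both endpoints, so this is the minimum enclosing circle.
r = √41 ≈ 6.40.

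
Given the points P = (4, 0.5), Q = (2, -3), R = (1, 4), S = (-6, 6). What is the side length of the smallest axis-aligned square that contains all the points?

The bounding box has width 10 and height 9.
An axis-aligned square enclosing the set must have side ≥ max(width, height).
So the minimum side is max(10, 9) = 10.

10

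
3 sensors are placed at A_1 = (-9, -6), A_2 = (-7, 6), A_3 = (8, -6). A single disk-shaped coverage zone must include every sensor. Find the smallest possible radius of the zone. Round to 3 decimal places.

9.737

Side lengths²: A_1A_2² = 148, A_1A_3² = 289, A_2A_3² = 369.
Since A_2A_3² = 369 < 289 + 148 = 437, the triangle is acute, so the smallest enclosing circle is the circumcircle.
Circumcentre = (-0.5, -1.25), r² = 94.8125.
r = √(94.8125) ≈ 9.737.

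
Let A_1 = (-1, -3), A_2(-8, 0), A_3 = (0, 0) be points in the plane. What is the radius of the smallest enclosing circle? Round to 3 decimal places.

Side lengths²: A_1A_2² = 58, A_1A_3² = 10, A_2A_3² = 64.
Since A_2A_3² = 64 < 58 + 10 = 68, the triangle is acute, so the smallest enclosing circle is the circumcircle.
Circumcentre = (-4, -1/3), r² = 145/9.
r = √(145/9) ≈ 4.014.

4.014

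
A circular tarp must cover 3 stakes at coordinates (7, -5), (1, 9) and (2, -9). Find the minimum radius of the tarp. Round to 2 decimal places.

9.01

Call the three points A, B, C in the order given.
Side lengths²: AB² = 232, AC² = 41, BC² = 325.
Since BC² = 325 ≥ 232 + 41 = 273, the angle opposite BC is not acute, so the smallest enclosing circle has BC as diameter.
Centre = midpoint of BC = (1.5, 0), r² = 325/4 = 81.25.
r = √(81.25) ≈ 9.01.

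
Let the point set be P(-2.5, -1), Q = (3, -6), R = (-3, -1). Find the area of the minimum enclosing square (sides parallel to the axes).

The bounding box has width 6 and height 5.
An axis-aligned square enclosing the set must have side ≥ max(width, height).
So the minimum side is max(6, 5) = 6.
Area = 6² = 36.

36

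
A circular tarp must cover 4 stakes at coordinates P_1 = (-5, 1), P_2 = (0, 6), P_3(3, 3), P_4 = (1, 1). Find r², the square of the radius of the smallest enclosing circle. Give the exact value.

The farthest pair is P_1–P_3 with squared distance 68. The circle on this segment as diameter has centre (-1, 2) and r² = 68/4 = 17.
Check P_2: distance² to centre = 17 ≤ 17, so it lies inside.
All remaining points lie in this disk, and no smaller disk contains both endpoints, so this is the minimum enclosing circle.

17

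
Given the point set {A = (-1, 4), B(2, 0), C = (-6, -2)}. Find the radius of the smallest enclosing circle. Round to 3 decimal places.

Side lengths²: AB² = 25, AC² = 61, BC² = 68.
Since BC² = 68 < 61 + 25 = 86, the triangle is acute, so the smallest enclosing circle is the circumcircle.
Circumcentre = (-85/38, -1/19), r² = 25925/1444.
r = √(25925/1444) ≈ 4.237.

4.237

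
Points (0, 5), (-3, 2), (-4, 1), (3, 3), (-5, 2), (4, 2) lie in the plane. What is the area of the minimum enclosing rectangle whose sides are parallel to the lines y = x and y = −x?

40.5

In coordinates u = x + y, v = x − y the rectangle is axis-aligned; the map (x,y)→(u,v) scales areas by 2.
u-values: 5, -1, -3, 6, -3, 6; range = 6 − (-3) = 9.
v-values: -5, -5, -5, 0, -7, 2; range = 2 − (-7) = 9.
Area = (9 × 9) / 2 = 40.5.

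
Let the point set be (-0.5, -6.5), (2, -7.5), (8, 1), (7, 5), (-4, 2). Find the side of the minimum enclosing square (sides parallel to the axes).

The bounding box has width 12 and height 12.5.
An axis-aligned square enclosing the set must have side ≥ max(width, height).
So the minimum side is max(12, 12.5) = 12.5.

12.5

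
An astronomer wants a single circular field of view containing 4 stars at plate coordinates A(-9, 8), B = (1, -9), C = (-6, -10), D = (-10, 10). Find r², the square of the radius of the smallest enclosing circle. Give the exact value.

120.5

By Welzl's lemma the MEC is supported by two points (diametrically opposite) or three points (on a circumcircle).
The farthest pair is B–D with squared distance 482. The circle on this segment as diameter has centre (-4.5, 0.5) and r² = 482/4 = 120.5.
Check A: distance² to centre = 76.5 ≤ 120.5, so it lies inside.
All remaining points lie in this disk, and no smaller disk contains both endpoints, so this is the minimum enclosing circle.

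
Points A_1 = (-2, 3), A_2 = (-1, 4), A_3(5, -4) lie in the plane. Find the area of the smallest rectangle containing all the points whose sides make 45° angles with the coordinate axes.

14

In coordinates u = x + y, v = x − y the rectangle is axis-aligned; the map (x,y)→(u,v) scales areas by 2.
u-values: 1, 3, 1; range = 3 − 1 = 2.
v-values: -5, -5, 9; range = 9 − (-5) = 14.
Area = (2 × 14) / 2 = 14.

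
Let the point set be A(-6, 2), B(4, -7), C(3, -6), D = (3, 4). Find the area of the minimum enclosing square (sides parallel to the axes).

The bounding box has width 10 and height 11.
An axis-aligned square enclosing the set must have side ≥ max(width, height).
So the minimum side is max(10, 11) = 11.
Area = 11² = 121.

121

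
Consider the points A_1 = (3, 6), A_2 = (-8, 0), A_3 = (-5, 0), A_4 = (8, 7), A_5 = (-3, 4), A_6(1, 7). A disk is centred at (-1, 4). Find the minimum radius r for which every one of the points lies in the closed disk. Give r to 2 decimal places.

The required radius is the distance from (-1, 4) to the farthest point.
Squared distances: 20, 65, 32, 90, 4, 13.
Maximum is 90, attained at A_4.
r = √90 ≈ 9.49.

9.49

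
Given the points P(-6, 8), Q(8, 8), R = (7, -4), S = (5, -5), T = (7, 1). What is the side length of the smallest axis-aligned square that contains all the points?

The bounding box has width 14 and height 13.
An axis-aligned square enclosing the set must have side ≥ max(width, height).
So the minimum side is max(14, 13) = 14.

14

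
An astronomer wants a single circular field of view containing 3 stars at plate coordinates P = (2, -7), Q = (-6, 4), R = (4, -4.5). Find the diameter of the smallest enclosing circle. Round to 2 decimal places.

Side lengths²: PQ² = 185, PR² = 10.25, QR² = 172.25.
Since PQ² = 185 ≥ 172.25 + 10.25 = 182.5, the angle opposite PQ is not acute, so the smallest enclosing circle has PQ as diameter.
Centre = midpoint of PQ = (-2, -1.5), r² = 185/4 = 46.25.
Diameter = 2r = 2√(46.25) ≈ 13.60.

13.60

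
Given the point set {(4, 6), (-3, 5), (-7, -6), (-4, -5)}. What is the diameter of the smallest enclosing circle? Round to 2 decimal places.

By Welzl's lemma the MEC is supported by two points (diametrically opposite) or three points (on a circumcircle).
The farthest pair is (4, 6)–(-7, -6) with squared distance 265. The circle on this segment as diameter has centre (-1.5, 0) and r² = 265/4 = 66.25.
Check (-3, 5): distance² to centre = 27.25 ≤ 66.25, so it lies inside.
All remaining points lie in this disk, and no smaller disk contains both endpoints, so this is the minimum enclosing circle.
Diameter = 2r = 2√(66.25) ≈ 16.28.

16.28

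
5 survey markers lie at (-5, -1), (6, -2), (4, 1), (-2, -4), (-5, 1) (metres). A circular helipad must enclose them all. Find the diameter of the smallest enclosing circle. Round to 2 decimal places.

The minimum enclosing circle of a finite set is fixed by two of the points (as a diameter) or three (as a circumcircle).
The farthest pair is (6, -2)–(-5, 1) with squared distance 130. The circle on this segment as diameter has centre (0.5, -0.5) and r² = 130/4 = 32.5.
Check (-5, -1): distance² to centre = 30.5 ≤ 32.5, so it lies inside.
All remaining points lie in this disk, and no smaller disk contains both endpoints, so this is the minimum enclosing circle.
Diameter = 2r = 2√(32.5) ≈ 11.40.

11.40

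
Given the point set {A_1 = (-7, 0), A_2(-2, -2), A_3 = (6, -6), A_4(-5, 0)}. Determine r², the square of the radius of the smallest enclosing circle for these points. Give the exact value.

51.25

A smallest enclosing disk is always determined by at most three of the input points on its boundary.
The farthest pair is A_1–A_3 with squared distance 205. The circle on this segment as diameter has centre (-0.5, -3) and r² = 205/4 = 51.25.
Check A_2: distance² to centre = 3.25 ≤ 51.25, so it lies inside.
All remaining points lie in this disk, and no smaller disk contains both endpoints, so this is the minimum enclosing circle.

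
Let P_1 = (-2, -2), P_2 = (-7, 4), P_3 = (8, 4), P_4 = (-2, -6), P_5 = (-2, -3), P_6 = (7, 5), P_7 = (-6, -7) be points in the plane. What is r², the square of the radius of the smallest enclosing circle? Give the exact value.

The minimum enclosing circle is determined by three boundary points: P_2, P_3, P_7.
Their circumcentre is (0.5, -19/22) with r² = 19337/242.
The farthest remaining point P_6 is at distance² 18545/242 ≤ 19337/242.

19337/242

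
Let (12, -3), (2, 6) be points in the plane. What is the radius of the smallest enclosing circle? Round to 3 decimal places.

6.727

The smallest circle enclosing two points has them as diameter endpoints.
Centre = midpoint = (7, 1.5); r² = |(12, -3)−(2, 6)|²/4 = 181/4 = 45.25.
r = √(45.25) ≈ 6.727.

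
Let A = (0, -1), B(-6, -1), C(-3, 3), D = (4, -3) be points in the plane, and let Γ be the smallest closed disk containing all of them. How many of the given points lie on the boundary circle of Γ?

The minimum enclosing circle is determined by three boundary points: B, C, D.
Their circumcentre is (-43/46, -77/46) with r² = 27625/1058.
The farthest remaining point A is at distance² 1405/1058 ≤ 27625/1058.
The points at distance exactly r from the centre are B, C, D — 3 points.

3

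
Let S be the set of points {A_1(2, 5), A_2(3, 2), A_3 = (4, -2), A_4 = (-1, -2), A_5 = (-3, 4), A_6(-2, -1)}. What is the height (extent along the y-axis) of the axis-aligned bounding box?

7

max y = 5, min y = -2, so height = 7.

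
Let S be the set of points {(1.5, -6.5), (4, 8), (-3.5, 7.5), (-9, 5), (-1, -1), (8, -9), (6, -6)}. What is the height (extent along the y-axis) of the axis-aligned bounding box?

max y = 8, min y = -9, so height = 17.

17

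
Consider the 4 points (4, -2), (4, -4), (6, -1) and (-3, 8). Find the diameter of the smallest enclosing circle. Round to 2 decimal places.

The farthest pair is (4, -4)–(-3, 8) with squared distance 193. The circle on this segment as diameter has centre (0.5, 2) and r² = 193/4 = 48.25.
Check (4, -2): distance² to centre = 28.25 ≤ 48.25, so it lies inside.
All remaining points lie in this disk, and no smaller disk contains both endpoints, so this is the minimum enclosing circle.
Diameter = 2r = 2√(48.25) ≈ 13.89.

13.89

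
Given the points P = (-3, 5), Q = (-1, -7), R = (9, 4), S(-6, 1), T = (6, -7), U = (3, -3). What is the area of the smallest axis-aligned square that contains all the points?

225

The bounding box has width 15 and height 12.
An axis-aligned square enclosing the set must have side ≥ max(width, height).
So the minimum side is max(15, 12) = 15.
Area = 15² = 225.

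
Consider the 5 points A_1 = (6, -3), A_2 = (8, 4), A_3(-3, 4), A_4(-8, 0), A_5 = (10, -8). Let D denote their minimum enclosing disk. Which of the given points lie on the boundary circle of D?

The minimum enclosing circle of a finite set is fixed by two of the points (as a diameter) or three (as a circumcircle).
The minimum enclosing circle is determined by three boundary points: A_2, A_4, A_5.
Their circumcentre is (1.32, -3.28) with r² = 97.6208.
The farthest remaining point A_3 is at distance² 71.6608 ≤ 97.6208.
The points at distance exactly r from the centre are A_2, A_4, A_5 — 3 points.

A_2, A_4, A_5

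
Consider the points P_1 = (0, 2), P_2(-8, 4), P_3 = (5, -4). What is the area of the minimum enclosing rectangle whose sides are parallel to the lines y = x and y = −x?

63

In coordinates u = x + y, v = x − y the rectangle is axis-aligned; the map (x,y)→(u,v) scales areas by 2.
u-values: 2, -4, 1; range = 2 − (-4) = 6.
v-values: -2, -12, 9; range = 9 − (-12) = 21.
Area = (6 × 21) / 2 = 63.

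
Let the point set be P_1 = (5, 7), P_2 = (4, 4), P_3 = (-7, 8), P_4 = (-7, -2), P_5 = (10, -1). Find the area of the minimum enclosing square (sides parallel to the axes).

The bounding box has width 17 and height 10.
An axis-aligned square enclosing the set must have side ≥ max(width, height).
So the minimum side is max(17, 10) = 17.
Area = 17² = 289.

289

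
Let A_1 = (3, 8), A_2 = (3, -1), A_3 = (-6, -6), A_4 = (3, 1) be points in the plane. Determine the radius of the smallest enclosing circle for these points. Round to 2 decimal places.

The minimum enclosing circle of a finite set is fixed by two of the points (as a diameter) or three (as a circumcircle).
The farthest pair is A_1–A_3 with squared distance 277. The circle on this segment as diameter has centre (-1.5, 1) and r² = 277/4 = 69.25.
Check A_2: distance² to centre = 24.25 ≤ 69.25, so it lies inside.
All remaining points lie in this disk, and no smaller disk contains both endpoints, so this is the minimum enclosing circle.
r = √(69.25) ≈ 8.32.

8.32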